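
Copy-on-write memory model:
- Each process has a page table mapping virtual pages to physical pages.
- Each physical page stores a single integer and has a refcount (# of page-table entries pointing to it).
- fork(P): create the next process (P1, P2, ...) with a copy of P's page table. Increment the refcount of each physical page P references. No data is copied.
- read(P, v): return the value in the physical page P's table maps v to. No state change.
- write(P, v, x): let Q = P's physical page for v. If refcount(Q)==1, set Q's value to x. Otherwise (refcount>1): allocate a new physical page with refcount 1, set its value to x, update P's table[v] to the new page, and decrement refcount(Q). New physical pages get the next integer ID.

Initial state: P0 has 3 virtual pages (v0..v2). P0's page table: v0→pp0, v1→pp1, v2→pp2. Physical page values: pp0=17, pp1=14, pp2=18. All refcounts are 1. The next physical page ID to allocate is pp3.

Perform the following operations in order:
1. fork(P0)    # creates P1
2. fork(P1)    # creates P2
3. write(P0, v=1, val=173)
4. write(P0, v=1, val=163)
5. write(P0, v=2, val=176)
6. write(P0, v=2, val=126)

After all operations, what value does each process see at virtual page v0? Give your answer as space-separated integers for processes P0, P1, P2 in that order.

Answer: 17 17 17

Derivation:
Op 1: fork(P0) -> P1. 3 ppages; refcounts: pp0:2 pp1:2 pp2:2
Op 2: fork(P1) -> P2. 3 ppages; refcounts: pp0:3 pp1:3 pp2:3
Op 3: write(P0, v1, 173). refcount(pp1)=3>1 -> COPY to pp3. 4 ppages; refcounts: pp0:3 pp1:2 pp2:3 pp3:1
Op 4: write(P0, v1, 163). refcount(pp3)=1 -> write in place. 4 ppages; refcounts: pp0:3 pp1:2 pp2:3 pp3:1
Op 5: write(P0, v2, 176). refcount(pp2)=3>1 -> COPY to pp4. 5 ppages; refcounts: pp0:3 pp1:2 pp2:2 pp3:1 pp4:1
Op 6: write(P0, v2, 126). refcount(pp4)=1 -> write in place. 5 ppages; refcounts: pp0:3 pp1:2 pp2:2 pp3:1 pp4:1
P0: v0 -> pp0 = 17
P1: v0 -> pp0 = 17
P2: v0 -> pp0 = 17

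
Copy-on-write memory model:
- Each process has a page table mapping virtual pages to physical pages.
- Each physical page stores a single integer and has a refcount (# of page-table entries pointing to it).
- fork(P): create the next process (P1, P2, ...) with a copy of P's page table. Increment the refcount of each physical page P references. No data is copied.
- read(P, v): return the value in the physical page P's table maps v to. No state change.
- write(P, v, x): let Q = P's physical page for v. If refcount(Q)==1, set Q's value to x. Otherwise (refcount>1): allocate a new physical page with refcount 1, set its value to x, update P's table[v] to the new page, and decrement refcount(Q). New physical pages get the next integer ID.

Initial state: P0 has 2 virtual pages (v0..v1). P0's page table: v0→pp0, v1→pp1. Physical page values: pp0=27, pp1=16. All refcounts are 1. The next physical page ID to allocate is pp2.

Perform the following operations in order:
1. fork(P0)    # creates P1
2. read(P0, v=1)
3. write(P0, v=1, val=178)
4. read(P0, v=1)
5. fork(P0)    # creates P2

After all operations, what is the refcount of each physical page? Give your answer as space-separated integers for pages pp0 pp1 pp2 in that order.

Answer: 3 1 2

Derivation:
Op 1: fork(P0) -> P1. 2 ppages; refcounts: pp0:2 pp1:2
Op 2: read(P0, v1) -> 16. No state change.
Op 3: write(P0, v1, 178). refcount(pp1)=2>1 -> COPY to pp2. 3 ppages; refcounts: pp0:2 pp1:1 pp2:1
Op 4: read(P0, v1) -> 178. No state change.
Op 5: fork(P0) -> P2. 3 ppages; refcounts: pp0:3 pp1:1 pp2:2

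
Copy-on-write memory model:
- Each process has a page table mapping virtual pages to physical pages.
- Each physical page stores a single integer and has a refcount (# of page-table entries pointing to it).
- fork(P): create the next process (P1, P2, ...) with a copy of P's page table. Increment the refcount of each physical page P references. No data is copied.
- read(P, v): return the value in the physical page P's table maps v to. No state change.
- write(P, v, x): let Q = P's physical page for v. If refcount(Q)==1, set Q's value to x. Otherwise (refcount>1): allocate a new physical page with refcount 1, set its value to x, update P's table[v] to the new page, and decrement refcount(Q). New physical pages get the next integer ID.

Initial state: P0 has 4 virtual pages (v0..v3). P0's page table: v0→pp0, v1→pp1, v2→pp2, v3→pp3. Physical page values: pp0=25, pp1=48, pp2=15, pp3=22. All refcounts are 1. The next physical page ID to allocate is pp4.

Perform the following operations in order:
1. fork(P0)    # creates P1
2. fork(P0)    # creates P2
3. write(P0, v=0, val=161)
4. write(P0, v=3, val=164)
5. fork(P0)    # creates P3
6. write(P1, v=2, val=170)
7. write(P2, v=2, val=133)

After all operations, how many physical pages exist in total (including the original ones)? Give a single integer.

Op 1: fork(P0) -> P1. 4 ppages; refcounts: pp0:2 pp1:2 pp2:2 pp3:2
Op 2: fork(P0) -> P2. 4 ppages; refcounts: pp0:3 pp1:3 pp2:3 pp3:3
Op 3: write(P0, v0, 161). refcount(pp0)=3>1 -> COPY to pp4. 5 ppages; refcounts: pp0:2 pp1:3 pp2:3 pp3:3 pp4:1
Op 4: write(P0, v3, 164). refcount(pp3)=3>1 -> COPY to pp5. 6 ppages; refcounts: pp0:2 pp1:3 pp2:3 pp3:2 pp4:1 pp5:1
Op 5: fork(P0) -> P3. 6 ppages; refcounts: pp0:2 pp1:4 pp2:4 pp3:2 pp4:2 pp5:2
Op 6: write(P1, v2, 170). refcount(pp2)=4>1 -> COPY to pp6. 7 ppages; refcounts: pp0:2 pp1:4 pp2:3 pp3:2 pp4:2 pp5:2 pp6:1
Op 7: write(P2, v2, 133). refcount(pp2)=3>1 -> COPY to pp7. 8 ppages; refcounts: pp0:2 pp1:4 pp2:2 pp3:2 pp4:2 pp5:2 pp6:1 pp7:1

Answer: 8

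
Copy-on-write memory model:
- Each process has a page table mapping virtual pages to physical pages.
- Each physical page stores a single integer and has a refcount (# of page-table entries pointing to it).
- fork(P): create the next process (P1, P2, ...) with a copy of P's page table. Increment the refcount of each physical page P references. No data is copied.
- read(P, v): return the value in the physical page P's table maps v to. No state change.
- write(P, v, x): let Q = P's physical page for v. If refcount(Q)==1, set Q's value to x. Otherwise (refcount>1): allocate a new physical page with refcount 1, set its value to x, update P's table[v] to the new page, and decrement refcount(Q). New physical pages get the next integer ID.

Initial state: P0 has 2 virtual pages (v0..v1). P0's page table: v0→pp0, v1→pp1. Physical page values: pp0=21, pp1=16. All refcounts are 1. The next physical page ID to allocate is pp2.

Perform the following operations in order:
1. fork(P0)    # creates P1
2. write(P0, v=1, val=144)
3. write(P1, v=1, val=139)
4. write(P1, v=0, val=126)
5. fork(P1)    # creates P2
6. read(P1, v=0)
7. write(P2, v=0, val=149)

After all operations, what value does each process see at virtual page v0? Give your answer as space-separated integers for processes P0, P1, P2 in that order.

Op 1: fork(P0) -> P1. 2 ppages; refcounts: pp0:2 pp1:2
Op 2: write(P0, v1, 144). refcount(pp1)=2>1 -> COPY to pp2. 3 ppages; refcounts: pp0:2 pp1:1 pp2:1
Op 3: write(P1, v1, 139). refcount(pp1)=1 -> write in place. 3 ppages; refcounts: pp0:2 pp1:1 pp2:1
Op 4: write(P1, v0, 126). refcount(pp0)=2>1 -> COPY to pp3. 4 ppages; refcounts: pp0:1 pp1:1 pp2:1 pp3:1
Op 5: fork(P1) -> P2. 4 ppages; refcounts: pp0:1 pp1:2 pp2:1 pp3:2
Op 6: read(P1, v0) -> 126. No state change.
Op 7: write(P2, v0, 149). refcount(pp3)=2>1 -> COPY to pp4. 5 ppages; refcounts: pp0:1 pp1:2 pp2:1 pp3:1 pp4:1
P0: v0 -> pp0 = 21
P1: v0 -> pp3 = 126
P2: v0 -> pp4 = 149

Answer: 21 126 149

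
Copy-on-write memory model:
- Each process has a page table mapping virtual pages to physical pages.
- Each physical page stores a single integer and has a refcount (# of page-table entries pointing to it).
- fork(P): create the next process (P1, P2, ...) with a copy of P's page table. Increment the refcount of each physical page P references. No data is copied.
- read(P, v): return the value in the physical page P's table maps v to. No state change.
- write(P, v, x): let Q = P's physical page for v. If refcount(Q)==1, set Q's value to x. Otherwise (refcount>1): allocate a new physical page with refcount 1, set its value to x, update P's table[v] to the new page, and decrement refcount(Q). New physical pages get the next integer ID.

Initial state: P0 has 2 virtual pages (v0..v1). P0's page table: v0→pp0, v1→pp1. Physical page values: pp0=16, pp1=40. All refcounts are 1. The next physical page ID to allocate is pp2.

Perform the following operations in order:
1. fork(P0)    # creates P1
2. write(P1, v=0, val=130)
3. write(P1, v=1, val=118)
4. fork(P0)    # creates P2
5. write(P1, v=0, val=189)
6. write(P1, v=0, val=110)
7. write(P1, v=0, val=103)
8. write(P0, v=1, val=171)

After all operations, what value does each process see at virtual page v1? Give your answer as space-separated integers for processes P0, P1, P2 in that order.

Answer: 171 118 40

Derivation:
Op 1: fork(P0) -> P1. 2 ppages; refcounts: pp0:2 pp1:2
Op 2: write(P1, v0, 130). refcount(pp0)=2>1 -> COPY to pp2. 3 ppages; refcounts: pp0:1 pp1:2 pp2:1
Op 3: write(P1, v1, 118). refcount(pp1)=2>1 -> COPY to pp3. 4 ppages; refcounts: pp0:1 pp1:1 pp2:1 pp3:1
Op 4: fork(P0) -> P2. 4 ppages; refcounts: pp0:2 pp1:2 pp2:1 pp3:1
Op 5: write(P1, v0, 189). refcount(pp2)=1 -> write in place. 4 ppages; refcounts: pp0:2 pp1:2 pp2:1 pp3:1
Op 6: write(P1, v0, 110). refcount(pp2)=1 -> write in place. 4 ppages; refcounts: pp0:2 pp1:2 pp2:1 pp3:1
Op 7: write(P1, v0, 103). refcount(pp2)=1 -> write in place. 4 ppages; refcounts: pp0:2 pp1:2 pp2:1 pp3:1
Op 8: write(P0, v1, 171). refcount(pp1)=2>1 -> COPY to pp4. 5 ppages; refcounts: pp0:2 pp1:1 pp2:1 pp3:1 pp4:1
P0: v1 -> pp4 = 171
P1: v1 -> pp3 = 118
P2: v1 -> pp1 = 40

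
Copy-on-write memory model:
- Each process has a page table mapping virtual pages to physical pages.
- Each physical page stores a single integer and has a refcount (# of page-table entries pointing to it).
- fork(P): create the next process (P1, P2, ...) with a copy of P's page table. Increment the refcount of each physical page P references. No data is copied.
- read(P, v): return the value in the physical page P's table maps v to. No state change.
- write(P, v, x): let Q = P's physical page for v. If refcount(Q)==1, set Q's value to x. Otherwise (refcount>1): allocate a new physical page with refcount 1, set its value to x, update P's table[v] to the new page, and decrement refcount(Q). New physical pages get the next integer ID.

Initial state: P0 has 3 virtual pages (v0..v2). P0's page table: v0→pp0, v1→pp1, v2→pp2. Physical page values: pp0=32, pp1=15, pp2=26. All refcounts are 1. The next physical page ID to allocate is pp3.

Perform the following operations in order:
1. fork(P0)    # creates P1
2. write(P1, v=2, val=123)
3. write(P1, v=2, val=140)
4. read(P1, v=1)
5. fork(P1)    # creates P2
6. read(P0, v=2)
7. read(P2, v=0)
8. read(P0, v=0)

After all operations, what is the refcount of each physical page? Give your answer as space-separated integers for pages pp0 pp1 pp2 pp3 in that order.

Op 1: fork(P0) -> P1. 3 ppages; refcounts: pp0:2 pp1:2 pp2:2
Op 2: write(P1, v2, 123). refcount(pp2)=2>1 -> COPY to pp3. 4 ppages; refcounts: pp0:2 pp1:2 pp2:1 pp3:1
Op 3: write(P1, v2, 140). refcount(pp3)=1 -> write in place. 4 ppages; refcounts: pp0:2 pp1:2 pp2:1 pp3:1
Op 4: read(P1, v1) -> 15. No state change.
Op 5: fork(P1) -> P2. 4 ppages; refcounts: pp0:3 pp1:3 pp2:1 pp3:2
Op 6: read(P0, v2) -> 26. No state change.
Op 7: read(P2, v0) -> 32. No state change.
Op 8: read(P0, v0) -> 32. No state change.

Answer: 3 3 1 2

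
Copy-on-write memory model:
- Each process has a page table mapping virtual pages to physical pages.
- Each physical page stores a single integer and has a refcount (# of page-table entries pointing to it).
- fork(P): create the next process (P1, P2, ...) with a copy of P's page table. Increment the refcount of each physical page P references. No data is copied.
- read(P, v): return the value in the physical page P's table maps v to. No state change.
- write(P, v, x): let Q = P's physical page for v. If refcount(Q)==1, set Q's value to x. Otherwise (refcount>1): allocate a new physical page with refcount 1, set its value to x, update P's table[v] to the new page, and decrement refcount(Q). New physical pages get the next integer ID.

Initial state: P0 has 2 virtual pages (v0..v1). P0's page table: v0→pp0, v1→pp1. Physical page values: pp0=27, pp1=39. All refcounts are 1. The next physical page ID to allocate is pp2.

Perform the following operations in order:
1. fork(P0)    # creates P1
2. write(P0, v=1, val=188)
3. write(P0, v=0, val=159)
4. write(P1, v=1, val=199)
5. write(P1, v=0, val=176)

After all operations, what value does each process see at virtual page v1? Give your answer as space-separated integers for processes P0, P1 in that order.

Answer: 188 199

Derivation:
Op 1: fork(P0) -> P1. 2 ppages; refcounts: pp0:2 pp1:2
Op 2: write(P0, v1, 188). refcount(pp1)=2>1 -> COPY to pp2. 3 ppages; refcounts: pp0:2 pp1:1 pp2:1
Op 3: write(P0, v0, 159). refcount(pp0)=2>1 -> COPY to pp3. 4 ppages; refcounts: pp0:1 pp1:1 pp2:1 pp3:1
Op 4: write(P1, v1, 199). refcount(pp1)=1 -> write in place. 4 ppages; refcounts: pp0:1 pp1:1 pp2:1 pp3:1
Op 5: write(P1, v0, 176). refcount(pp0)=1 -> write in place. 4 ppages; refcounts: pp0:1 pp1:1 pp2:1 pp3:1
P0: v1 -> pp2 = 188
P1: v1 -> pp1 = 199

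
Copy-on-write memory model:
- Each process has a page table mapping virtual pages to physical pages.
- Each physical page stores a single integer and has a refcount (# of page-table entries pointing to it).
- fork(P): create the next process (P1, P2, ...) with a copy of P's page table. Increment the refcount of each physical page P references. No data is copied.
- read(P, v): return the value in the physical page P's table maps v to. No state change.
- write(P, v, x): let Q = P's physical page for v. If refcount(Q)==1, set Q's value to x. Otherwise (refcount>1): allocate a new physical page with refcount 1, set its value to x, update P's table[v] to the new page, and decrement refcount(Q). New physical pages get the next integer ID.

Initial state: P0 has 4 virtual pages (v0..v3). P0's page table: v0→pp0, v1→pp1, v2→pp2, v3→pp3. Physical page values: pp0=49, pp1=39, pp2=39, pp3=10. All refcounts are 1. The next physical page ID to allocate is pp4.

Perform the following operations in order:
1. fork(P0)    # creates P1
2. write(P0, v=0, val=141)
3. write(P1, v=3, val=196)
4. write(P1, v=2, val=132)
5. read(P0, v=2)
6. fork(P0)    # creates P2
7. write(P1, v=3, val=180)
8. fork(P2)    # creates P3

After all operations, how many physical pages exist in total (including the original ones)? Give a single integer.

Answer: 7

Derivation:
Op 1: fork(P0) -> P1. 4 ppages; refcounts: pp0:2 pp1:2 pp2:2 pp3:2
Op 2: write(P0, v0, 141). refcount(pp0)=2>1 -> COPY to pp4. 5 ppages; refcounts: pp0:1 pp1:2 pp2:2 pp3:2 pp4:1
Op 3: write(P1, v3, 196). refcount(pp3)=2>1 -> COPY to pp5. 6 ppages; refcounts: pp0:1 pp1:2 pp2:2 pp3:1 pp4:1 pp5:1
Op 4: write(P1, v2, 132). refcount(pp2)=2>1 -> COPY to pp6. 7 ppages; refcounts: pp0:1 pp1:2 pp2:1 pp3:1 pp4:1 pp5:1 pp6:1
Op 5: read(P0, v2) -> 39. No state change.
Op 6: fork(P0) -> P2. 7 ppages; refcounts: pp0:1 pp1:3 pp2:2 pp3:2 pp4:2 pp5:1 pp6:1
Op 7: write(P1, v3, 180). refcount(pp5)=1 -> write in place. 7 ppages; refcounts: pp0:1 pp1:3 pp2:2 pp3:2 pp4:2 pp5:1 pp6:1
Op 8: fork(P2) -> P3. 7 ppages; refcounts: pp0:1 pp1:4 pp2:3 pp3:3 pp4:3 pp5:1 pp6:1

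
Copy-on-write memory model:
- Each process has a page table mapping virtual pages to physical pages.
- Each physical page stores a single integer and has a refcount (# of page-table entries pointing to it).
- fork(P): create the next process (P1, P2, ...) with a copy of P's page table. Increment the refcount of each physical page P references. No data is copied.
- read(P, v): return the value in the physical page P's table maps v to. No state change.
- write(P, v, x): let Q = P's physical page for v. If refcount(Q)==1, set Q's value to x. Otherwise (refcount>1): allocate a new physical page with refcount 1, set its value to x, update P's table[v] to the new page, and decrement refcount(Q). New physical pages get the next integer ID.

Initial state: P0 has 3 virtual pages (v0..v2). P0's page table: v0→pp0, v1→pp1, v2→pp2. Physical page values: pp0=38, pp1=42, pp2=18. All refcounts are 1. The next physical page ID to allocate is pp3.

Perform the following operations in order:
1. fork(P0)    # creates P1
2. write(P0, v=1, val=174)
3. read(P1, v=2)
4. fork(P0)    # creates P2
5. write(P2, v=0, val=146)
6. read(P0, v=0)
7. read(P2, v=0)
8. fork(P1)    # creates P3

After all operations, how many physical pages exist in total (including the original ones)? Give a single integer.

Op 1: fork(P0) -> P1. 3 ppages; refcounts: pp0:2 pp1:2 pp2:2
Op 2: write(P0, v1, 174). refcount(pp1)=2>1 -> COPY to pp3. 4 ppages; refcounts: pp0:2 pp1:1 pp2:2 pp3:1
Op 3: read(P1, v2) -> 18. No state change.
Op 4: fork(P0) -> P2. 4 ppages; refcounts: pp0:3 pp1:1 pp2:3 pp3:2
Op 5: write(P2, v0, 146). refcount(pp0)=3>1 -> COPY to pp4. 5 ppages; refcounts: pp0:2 pp1:1 pp2:3 pp3:2 pp4:1
Op 6: read(P0, v0) -> 38. No state change.
Op 7: read(P2, v0) -> 146. No state change.
Op 8: fork(P1) -> P3. 5 ppages; refcounts: pp0:3 pp1:2 pp2:4 pp3:2 pp4:1

Answer: 5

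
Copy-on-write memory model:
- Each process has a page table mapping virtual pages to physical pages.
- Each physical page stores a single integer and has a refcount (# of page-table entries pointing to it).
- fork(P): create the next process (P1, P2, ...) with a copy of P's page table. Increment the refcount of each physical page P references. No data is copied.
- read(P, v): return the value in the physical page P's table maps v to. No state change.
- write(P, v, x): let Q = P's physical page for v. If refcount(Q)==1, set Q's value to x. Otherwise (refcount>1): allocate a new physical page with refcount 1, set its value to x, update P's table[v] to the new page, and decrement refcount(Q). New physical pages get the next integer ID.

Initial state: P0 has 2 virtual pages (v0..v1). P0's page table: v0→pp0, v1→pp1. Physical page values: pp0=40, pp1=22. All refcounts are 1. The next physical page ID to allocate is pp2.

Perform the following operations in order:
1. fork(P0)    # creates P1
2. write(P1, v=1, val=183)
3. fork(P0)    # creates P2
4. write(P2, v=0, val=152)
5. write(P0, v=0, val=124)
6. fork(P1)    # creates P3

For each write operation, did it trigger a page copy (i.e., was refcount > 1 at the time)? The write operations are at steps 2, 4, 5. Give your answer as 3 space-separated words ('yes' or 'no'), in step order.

Op 1: fork(P0) -> P1. 2 ppages; refcounts: pp0:2 pp1:2
Op 2: write(P1, v1, 183). refcount(pp1)=2>1 -> COPY to pp2. 3 ppages; refcounts: pp0:2 pp1:1 pp2:1
Op 3: fork(P0) -> P2. 3 ppages; refcounts: pp0:3 pp1:2 pp2:1
Op 4: write(P2, v0, 152). refcount(pp0)=3>1 -> COPY to pp3. 4 ppages; refcounts: pp0:2 pp1:2 pp2:1 pp3:1
Op 5: write(P0, v0, 124). refcount(pp0)=2>1 -> COPY to pp4. 5 ppages; refcounts: pp0:1 pp1:2 pp2:1 pp3:1 pp4:1
Op 6: fork(P1) -> P3. 5 ppages; refcounts: pp0:2 pp1:2 pp2:2 pp3:1 pp4:1

yes yes yes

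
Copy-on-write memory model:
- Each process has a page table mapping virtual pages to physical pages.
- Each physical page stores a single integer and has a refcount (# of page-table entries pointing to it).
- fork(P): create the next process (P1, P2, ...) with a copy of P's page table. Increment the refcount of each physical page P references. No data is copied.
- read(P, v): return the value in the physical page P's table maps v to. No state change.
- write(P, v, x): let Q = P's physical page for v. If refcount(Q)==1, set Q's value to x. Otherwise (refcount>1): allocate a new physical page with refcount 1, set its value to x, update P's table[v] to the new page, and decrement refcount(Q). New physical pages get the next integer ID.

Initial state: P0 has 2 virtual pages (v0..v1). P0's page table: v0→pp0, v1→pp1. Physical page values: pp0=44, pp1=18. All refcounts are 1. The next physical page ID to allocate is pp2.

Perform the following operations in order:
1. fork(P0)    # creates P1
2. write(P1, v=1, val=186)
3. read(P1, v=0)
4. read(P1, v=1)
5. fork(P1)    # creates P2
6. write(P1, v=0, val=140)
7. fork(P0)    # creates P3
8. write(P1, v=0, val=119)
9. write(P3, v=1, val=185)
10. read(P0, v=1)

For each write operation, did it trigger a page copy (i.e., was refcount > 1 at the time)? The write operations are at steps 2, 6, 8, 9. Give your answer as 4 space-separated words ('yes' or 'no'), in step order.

Op 1: fork(P0) -> P1. 2 ppages; refcounts: pp0:2 pp1:2
Op 2: write(P1, v1, 186). refcount(pp1)=2>1 -> COPY to pp2. 3 ppages; refcounts: pp0:2 pp1:1 pp2:1
Op 3: read(P1, v0) -> 44. No state change.
Op 4: read(P1, v1) -> 186. No state change.
Op 5: fork(P1) -> P2. 3 ppages; refcounts: pp0:3 pp1:1 pp2:2
Op 6: write(P1, v0, 140). refcount(pp0)=3>1 -> COPY to pp3. 4 ppages; refcounts: pp0:2 pp1:1 pp2:2 pp3:1
Op 7: fork(P0) -> P3. 4 ppages; refcounts: pp0:3 pp1:2 pp2:2 pp3:1
Op 8: write(P1, v0, 119). refcount(pp3)=1 -> write in place. 4 ppages; refcounts: pp0:3 pp1:2 pp2:2 pp3:1
Op 9: write(P3, v1, 185). refcount(pp1)=2>1 -> COPY to pp4. 5 ppages; refcounts: pp0:3 pp1:1 pp2:2 pp3:1 pp4:1
Op 10: read(P0, v1) -> 18. No state change.

yes yes no yes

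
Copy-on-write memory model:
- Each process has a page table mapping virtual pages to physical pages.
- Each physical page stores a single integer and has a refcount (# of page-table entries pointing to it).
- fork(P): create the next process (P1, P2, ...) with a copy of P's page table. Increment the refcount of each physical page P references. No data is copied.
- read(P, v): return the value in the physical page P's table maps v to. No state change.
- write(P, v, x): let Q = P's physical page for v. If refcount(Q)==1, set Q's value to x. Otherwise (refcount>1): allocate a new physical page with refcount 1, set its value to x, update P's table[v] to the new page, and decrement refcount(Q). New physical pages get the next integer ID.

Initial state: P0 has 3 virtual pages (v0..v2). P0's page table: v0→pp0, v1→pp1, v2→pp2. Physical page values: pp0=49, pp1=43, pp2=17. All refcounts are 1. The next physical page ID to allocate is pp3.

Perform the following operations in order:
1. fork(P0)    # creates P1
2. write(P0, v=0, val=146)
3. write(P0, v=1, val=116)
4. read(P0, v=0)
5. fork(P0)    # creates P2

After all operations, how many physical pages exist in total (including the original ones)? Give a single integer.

Op 1: fork(P0) -> P1. 3 ppages; refcounts: pp0:2 pp1:2 pp2:2
Op 2: write(P0, v0, 146). refcount(pp0)=2>1 -> COPY to pp3. 4 ppages; refcounts: pp0:1 pp1:2 pp2:2 pp3:1
Op 3: write(P0, v1, 116). refcount(pp1)=2>1 -> COPY to pp4. 5 ppages; refcounts: pp0:1 pp1:1 pp2:2 pp3:1 pp4:1
Op 4: read(P0, v0) -> 146. No state change.
Op 5: fork(P0) -> P2. 5 ppages; refcounts: pp0:1 pp1:1 pp2:3 pp3:2 pp4:2

Answer: 5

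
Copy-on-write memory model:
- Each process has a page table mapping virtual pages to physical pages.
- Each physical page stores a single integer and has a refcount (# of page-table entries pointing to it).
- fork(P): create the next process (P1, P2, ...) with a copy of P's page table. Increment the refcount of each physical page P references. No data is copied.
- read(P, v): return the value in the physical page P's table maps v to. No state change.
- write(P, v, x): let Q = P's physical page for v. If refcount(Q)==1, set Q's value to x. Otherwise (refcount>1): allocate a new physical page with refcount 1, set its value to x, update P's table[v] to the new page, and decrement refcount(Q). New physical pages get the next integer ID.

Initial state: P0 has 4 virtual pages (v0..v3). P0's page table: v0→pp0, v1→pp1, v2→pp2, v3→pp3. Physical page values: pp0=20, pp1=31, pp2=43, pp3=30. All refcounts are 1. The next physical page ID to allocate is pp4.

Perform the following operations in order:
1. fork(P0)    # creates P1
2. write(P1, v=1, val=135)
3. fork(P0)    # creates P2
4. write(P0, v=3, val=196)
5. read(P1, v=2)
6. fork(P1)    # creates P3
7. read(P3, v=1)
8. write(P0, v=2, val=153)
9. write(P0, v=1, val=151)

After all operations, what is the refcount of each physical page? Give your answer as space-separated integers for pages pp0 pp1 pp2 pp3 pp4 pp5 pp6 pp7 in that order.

Answer: 4 1 3 3 2 1 1 1

Derivation:
Op 1: fork(P0) -> P1. 4 ppages; refcounts: pp0:2 pp1:2 pp2:2 pp3:2
Op 2: write(P1, v1, 135). refcount(pp1)=2>1 -> COPY to pp4. 5 ppages; refcounts: pp0:2 pp1:1 pp2:2 pp3:2 pp4:1
Op 3: fork(P0) -> P2. 5 ppages; refcounts: pp0:3 pp1:2 pp2:3 pp3:3 pp4:1
Op 4: write(P0, v3, 196). refcount(pp3)=3>1 -> COPY to pp5. 6 ppages; refcounts: pp0:3 pp1:2 pp2:3 pp3:2 pp4:1 pp5:1
Op 5: read(P1, v2) -> 43. No state change.
Op 6: fork(P1) -> P3. 6 ppages; refcounts: pp0:4 pp1:2 pp2:4 pp3:3 pp4:2 pp5:1
Op 7: read(P3, v1) -> 135. No state change.
Op 8: write(P0, v2, 153). refcount(pp2)=4>1 -> COPY to pp6. 7 ppages; refcounts: pp0:4 pp1:2 pp2:3 pp3:3 pp4:2 pp5:1 pp6:1
Op 9: write(P0, v1, 151). refcount(pp1)=2>1 -> COPY to pp7. 8 ppages; refcounts: pp0:4 pp1:1 pp2:3 pp3:3 pp4:2 pp5:1 pp6:1 pp7:1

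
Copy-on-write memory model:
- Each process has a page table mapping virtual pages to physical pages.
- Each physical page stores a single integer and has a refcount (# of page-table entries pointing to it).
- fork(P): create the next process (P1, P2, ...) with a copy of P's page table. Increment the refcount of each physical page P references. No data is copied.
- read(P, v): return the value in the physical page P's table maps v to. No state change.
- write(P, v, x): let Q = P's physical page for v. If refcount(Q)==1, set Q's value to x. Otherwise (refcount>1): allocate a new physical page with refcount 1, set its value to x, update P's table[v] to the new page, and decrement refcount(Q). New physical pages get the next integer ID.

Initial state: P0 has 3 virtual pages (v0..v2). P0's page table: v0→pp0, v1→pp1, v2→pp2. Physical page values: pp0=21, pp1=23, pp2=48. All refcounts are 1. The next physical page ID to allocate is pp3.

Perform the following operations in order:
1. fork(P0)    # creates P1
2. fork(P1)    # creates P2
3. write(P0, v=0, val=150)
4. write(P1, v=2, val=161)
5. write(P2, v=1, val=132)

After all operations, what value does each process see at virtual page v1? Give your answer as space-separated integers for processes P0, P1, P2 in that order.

Op 1: fork(P0) -> P1. 3 ppages; refcounts: pp0:2 pp1:2 pp2:2
Op 2: fork(P1) -> P2. 3 ppages; refcounts: pp0:3 pp1:3 pp2:3
Op 3: write(P0, v0, 150). refcount(pp0)=3>1 -> COPY to pp3. 4 ppages; refcounts: pp0:2 pp1:3 pp2:3 pp3:1
Op 4: write(P1, v2, 161). refcount(pp2)=3>1 -> COPY to pp4. 5 ppages; refcounts: pp0:2 pp1:3 pp2:2 pp3:1 pp4:1
Op 5: write(P2, v1, 132). refcount(pp1)=3>1 -> COPY to pp5. 6 ppages; refcounts: pp0:2 pp1:2 pp2:2 pp3:1 pp4:1 pp5:1
P0: v1 -> pp1 = 23
P1: v1 -> pp1 = 23
P2: v1 -> pp5 = 132

Answer: 23 23 132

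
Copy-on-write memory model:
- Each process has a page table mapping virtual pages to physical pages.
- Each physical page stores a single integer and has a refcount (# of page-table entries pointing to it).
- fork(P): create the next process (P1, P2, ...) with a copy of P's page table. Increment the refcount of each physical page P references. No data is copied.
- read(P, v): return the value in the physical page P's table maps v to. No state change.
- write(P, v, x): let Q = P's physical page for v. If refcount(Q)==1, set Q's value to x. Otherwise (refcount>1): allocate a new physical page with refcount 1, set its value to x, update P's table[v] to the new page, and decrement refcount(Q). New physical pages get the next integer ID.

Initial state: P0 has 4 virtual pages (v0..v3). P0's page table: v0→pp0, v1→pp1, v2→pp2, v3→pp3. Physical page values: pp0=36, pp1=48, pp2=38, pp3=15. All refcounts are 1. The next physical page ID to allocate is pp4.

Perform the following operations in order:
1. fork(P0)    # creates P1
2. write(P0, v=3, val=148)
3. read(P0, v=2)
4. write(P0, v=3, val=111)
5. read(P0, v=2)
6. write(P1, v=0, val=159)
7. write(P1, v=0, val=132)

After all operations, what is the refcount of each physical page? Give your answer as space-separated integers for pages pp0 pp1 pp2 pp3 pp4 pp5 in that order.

Answer: 1 2 2 1 1 1

Derivation:
Op 1: fork(P0) -> P1. 4 ppages; refcounts: pp0:2 pp1:2 pp2:2 pp3:2
Op 2: write(P0, v3, 148). refcount(pp3)=2>1 -> COPY to pp4. 5 ppages; refcounts: pp0:2 pp1:2 pp2:2 pp3:1 pp4:1
Op 3: read(P0, v2) -> 38. No state change.
Op 4: write(P0, v3, 111). refcount(pp4)=1 -> write in place. 5 ppages; refcounts: pp0:2 pp1:2 pp2:2 pp3:1 pp4:1
Op 5: read(P0, v2) -> 38. No state change.
Op 6: write(P1, v0, 159). refcount(pp0)=2>1 -> COPY to pp5. 6 ppages; refcounts: pp0:1 pp1:2 pp2:2 pp3:1 pp4:1 pp5:1
Op 7: write(P1, v0, 132). refcount(pp5)=1 -> write in place. 6 ppages; refcounts: pp0:1 pp1:2 pp2:2 pp3:1 pp4:1 pp5:1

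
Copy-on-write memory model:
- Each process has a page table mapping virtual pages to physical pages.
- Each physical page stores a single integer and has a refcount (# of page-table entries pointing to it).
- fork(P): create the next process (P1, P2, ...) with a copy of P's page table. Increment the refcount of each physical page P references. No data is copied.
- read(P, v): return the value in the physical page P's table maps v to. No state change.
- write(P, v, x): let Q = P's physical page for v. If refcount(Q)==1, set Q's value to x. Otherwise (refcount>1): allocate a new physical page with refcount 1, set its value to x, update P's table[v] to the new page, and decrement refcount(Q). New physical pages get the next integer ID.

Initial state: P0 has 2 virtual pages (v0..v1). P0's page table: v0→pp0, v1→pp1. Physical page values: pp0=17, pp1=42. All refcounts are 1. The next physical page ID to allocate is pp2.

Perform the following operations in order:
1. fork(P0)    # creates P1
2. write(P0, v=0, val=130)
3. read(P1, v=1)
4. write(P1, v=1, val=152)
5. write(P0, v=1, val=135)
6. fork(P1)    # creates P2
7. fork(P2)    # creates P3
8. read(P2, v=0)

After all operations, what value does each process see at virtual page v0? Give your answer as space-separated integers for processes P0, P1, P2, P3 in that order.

Answer: 130 17 17 17

Derivation:
Op 1: fork(P0) -> P1. 2 ppages; refcounts: pp0:2 pp1:2
Op 2: write(P0, v0, 130). refcount(pp0)=2>1 -> COPY to pp2. 3 ppages; refcounts: pp0:1 pp1:2 pp2:1
Op 3: read(P1, v1) -> 42. No state change.
Op 4: write(P1, v1, 152). refcount(pp1)=2>1 -> COPY to pp3. 4 ppages; refcounts: pp0:1 pp1:1 pp2:1 pp3:1
Op 5: write(P0, v1, 135). refcount(pp1)=1 -> write in place. 4 ppages; refcounts: pp0:1 pp1:1 pp2:1 pp3:1
Op 6: fork(P1) -> P2. 4 ppages; refcounts: pp0:2 pp1:1 pp2:1 pp3:2
Op 7: fork(P2) -> P3. 4 ppages; refcounts: pp0:3 pp1:1 pp2:1 pp3:3
Op 8: read(P2, v0) -> 17. No state change.
P0: v0 -> pp2 = 130
P1: v0 -> pp0 = 17
P2: v0 -> pp0 = 17
P3: v0 -> pp0 = 17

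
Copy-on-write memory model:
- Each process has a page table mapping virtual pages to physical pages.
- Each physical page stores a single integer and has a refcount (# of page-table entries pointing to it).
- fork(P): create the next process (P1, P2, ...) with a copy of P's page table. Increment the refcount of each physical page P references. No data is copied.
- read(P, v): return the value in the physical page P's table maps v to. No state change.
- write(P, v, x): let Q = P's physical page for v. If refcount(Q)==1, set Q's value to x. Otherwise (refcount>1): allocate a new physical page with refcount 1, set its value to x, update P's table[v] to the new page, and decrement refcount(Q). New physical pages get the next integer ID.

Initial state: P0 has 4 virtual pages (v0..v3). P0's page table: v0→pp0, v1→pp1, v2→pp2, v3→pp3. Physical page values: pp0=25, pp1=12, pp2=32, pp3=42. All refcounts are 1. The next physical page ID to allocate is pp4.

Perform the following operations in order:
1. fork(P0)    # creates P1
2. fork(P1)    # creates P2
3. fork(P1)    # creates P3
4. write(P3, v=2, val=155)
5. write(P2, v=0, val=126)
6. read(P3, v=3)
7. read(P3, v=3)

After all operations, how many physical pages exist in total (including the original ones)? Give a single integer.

Op 1: fork(P0) -> P1. 4 ppages; refcounts: pp0:2 pp1:2 pp2:2 pp3:2
Op 2: fork(P1) -> P2. 4 ppages; refcounts: pp0:3 pp1:3 pp2:3 pp3:3
Op 3: fork(P1) -> P3. 4 ppages; refcounts: pp0:4 pp1:4 pp2:4 pp3:4
Op 4: write(P3, v2, 155). refcount(pp2)=4>1 -> COPY to pp4. 5 ppages; refcounts: pp0:4 pp1:4 pp2:3 pp3:4 pp4:1
Op 5: write(P2, v0, 126). refcount(pp0)=4>1 -> COPY to pp5. 6 ppages; refcounts: pp0:3 pp1:4 pp2:3 pp3:4 pp4:1 pp5:1
Op 6: read(P3, v3) -> 42. No state change.
Op 7: read(P3, v3) -> 42. No state change.

Answer: 6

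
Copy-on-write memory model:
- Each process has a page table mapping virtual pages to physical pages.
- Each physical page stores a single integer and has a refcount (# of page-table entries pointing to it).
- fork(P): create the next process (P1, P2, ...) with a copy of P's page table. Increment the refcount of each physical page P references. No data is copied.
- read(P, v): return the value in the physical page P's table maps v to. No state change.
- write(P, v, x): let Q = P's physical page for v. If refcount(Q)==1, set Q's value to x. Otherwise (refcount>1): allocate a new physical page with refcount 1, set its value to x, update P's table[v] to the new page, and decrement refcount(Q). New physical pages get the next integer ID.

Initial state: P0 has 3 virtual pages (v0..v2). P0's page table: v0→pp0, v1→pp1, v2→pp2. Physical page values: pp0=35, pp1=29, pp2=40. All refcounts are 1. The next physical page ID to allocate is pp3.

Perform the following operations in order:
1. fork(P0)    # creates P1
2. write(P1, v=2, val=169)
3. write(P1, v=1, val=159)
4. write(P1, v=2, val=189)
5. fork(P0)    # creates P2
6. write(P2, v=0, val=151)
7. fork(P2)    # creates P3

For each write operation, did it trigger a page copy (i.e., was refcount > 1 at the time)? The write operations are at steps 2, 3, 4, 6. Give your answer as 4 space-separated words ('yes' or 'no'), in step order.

Op 1: fork(P0) -> P1. 3 ppages; refcounts: pp0:2 pp1:2 pp2:2
Op 2: write(P1, v2, 169). refcount(pp2)=2>1 -> COPY to pp3. 4 ppages; refcounts: pp0:2 pp1:2 pp2:1 pp3:1
Op 3: write(P1, v1, 159). refcount(pp1)=2>1 -> COPY to pp4. 5 ppages; refcounts: pp0:2 pp1:1 pp2:1 pp3:1 pp4:1
Op 4: write(P1, v2, 189). refcount(pp3)=1 -> write in place. 5 ppages; refcounts: pp0:2 pp1:1 pp2:1 pp3:1 pp4:1
Op 5: fork(P0) -> P2. 5 ppages; refcounts: pp0:3 pp1:2 pp2:2 pp3:1 pp4:1
Op 6: write(P2, v0, 151). refcount(pp0)=3>1 -> COPY to pp5. 6 ppages; refcounts: pp0:2 pp1:2 pp2:2 pp3:1 pp4:1 pp5:1
Op 7: fork(P2) -> P3. 6 ppages; refcounts: pp0:2 pp1:3 pp2:3 pp3:1 pp4:1 pp5:2

yes yes no yes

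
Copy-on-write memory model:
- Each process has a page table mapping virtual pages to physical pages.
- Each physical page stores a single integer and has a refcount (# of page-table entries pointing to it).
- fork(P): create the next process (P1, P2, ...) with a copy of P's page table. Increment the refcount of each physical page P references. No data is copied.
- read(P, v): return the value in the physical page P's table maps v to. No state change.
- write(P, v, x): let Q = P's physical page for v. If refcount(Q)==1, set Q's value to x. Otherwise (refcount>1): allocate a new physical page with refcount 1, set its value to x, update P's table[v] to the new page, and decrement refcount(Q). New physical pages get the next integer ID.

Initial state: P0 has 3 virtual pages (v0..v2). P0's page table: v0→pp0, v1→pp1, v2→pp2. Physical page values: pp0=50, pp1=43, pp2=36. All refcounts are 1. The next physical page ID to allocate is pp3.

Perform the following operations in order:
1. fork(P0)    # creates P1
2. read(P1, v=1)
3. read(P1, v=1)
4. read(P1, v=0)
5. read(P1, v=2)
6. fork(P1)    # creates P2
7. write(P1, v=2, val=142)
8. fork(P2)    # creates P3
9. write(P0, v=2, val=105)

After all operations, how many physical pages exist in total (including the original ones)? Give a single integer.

Op 1: fork(P0) -> P1. 3 ppages; refcounts: pp0:2 pp1:2 pp2:2
Op 2: read(P1, v1) -> 43. No state change.
Op 3: read(P1, v1) -> 43. No state change.
Op 4: read(P1, v0) -> 50. No state change.
Op 5: read(P1, v2) -> 36. No state change.
Op 6: fork(P1) -> P2. 3 ppages; refcounts: pp0:3 pp1:3 pp2:3
Op 7: write(P1, v2, 142). refcount(pp2)=3>1 -> COPY to pp3. 4 ppages; refcounts: pp0:3 pp1:3 pp2:2 pp3:1
Op 8: fork(P2) -> P3. 4 ppages; refcounts: pp0:4 pp1:4 pp2:3 pp3:1
Op 9: write(P0, v2, 105). refcount(pp2)=3>1 -> COPY to pp4. 5 ppages; refcounts: pp0:4 pp1:4 pp2:2 pp3:1 pp4:1

Answer: 5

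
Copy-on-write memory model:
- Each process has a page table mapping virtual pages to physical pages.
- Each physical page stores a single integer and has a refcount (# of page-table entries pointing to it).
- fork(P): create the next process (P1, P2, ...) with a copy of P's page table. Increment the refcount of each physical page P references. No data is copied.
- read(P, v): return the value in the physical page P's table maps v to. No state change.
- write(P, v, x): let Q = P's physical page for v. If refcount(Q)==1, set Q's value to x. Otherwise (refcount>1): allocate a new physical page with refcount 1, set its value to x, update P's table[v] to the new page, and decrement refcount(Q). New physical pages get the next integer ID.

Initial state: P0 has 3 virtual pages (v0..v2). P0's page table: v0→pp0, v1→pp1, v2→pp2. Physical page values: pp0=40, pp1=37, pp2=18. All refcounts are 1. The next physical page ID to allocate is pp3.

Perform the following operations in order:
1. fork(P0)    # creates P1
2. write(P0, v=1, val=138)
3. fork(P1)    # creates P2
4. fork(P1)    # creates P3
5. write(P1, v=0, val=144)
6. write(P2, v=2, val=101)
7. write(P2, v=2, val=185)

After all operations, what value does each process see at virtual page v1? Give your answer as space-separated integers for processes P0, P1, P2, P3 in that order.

Op 1: fork(P0) -> P1. 3 ppages; refcounts: pp0:2 pp1:2 pp2:2
Op 2: write(P0, v1, 138). refcount(pp1)=2>1 -> COPY to pp3. 4 ppages; refcounts: pp0:2 pp1:1 pp2:2 pp3:1
Op 3: fork(P1) -> P2. 4 ppages; refcounts: pp0:3 pp1:2 pp2:3 pp3:1
Op 4: fork(P1) -> P3. 4 ppages; refcounts: pp0:4 pp1:3 pp2:4 pp3:1
Op 5: write(P1, v0, 144). refcount(pp0)=4>1 -> COPY to pp4. 5 ppages; refcounts: pp0:3 pp1:3 pp2:4 pp3:1 pp4:1
Op 6: write(P2, v2, 101). refcount(pp2)=4>1 -> COPY to pp5. 6 ppages; refcounts: pp0:3 pp1:3 pp2:3 pp3:1 pp4:1 pp5:1
Op 7: write(P2, v2, 185). refcount(pp5)=1 -> write in place. 6 ppages; refcounts: pp0:3 pp1:3 pp2:3 pp3:1 pp4:1 pp5:1
P0: v1 -> pp3 = 138
P1: v1 -> pp1 = 37
P2: v1 -> pp1 = 37
P3: v1 -> pp1 = 37

Answer: 138 37 37 37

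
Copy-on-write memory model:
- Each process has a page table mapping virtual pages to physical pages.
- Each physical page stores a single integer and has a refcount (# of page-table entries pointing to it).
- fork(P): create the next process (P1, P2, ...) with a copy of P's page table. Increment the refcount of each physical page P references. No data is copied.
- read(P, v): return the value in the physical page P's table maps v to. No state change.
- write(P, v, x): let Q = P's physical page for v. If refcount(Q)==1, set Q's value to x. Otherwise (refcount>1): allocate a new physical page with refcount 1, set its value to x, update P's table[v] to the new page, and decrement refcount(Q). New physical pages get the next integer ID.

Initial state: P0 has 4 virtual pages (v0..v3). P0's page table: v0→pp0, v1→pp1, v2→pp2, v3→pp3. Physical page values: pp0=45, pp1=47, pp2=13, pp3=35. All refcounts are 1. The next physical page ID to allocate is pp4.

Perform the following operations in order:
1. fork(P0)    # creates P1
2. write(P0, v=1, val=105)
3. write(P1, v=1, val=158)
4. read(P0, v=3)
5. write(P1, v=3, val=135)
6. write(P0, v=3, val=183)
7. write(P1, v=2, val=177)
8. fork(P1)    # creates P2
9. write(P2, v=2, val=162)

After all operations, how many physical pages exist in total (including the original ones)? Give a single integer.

Op 1: fork(P0) -> P1. 4 ppages; refcounts: pp0:2 pp1:2 pp2:2 pp3:2
Op 2: write(P0, v1, 105). refcount(pp1)=2>1 -> COPY to pp4. 5 ppages; refcounts: pp0:2 pp1:1 pp2:2 pp3:2 pp4:1
Op 3: write(P1, v1, 158). refcount(pp1)=1 -> write in place. 5 ppages; refcounts: pp0:2 pp1:1 pp2:2 pp3:2 pp4:1
Op 4: read(P0, v3) -> 35. No state change.
Op 5: write(P1, v3, 135). refcount(pp3)=2>1 -> COPY to pp5. 6 ppages; refcounts: pp0:2 pp1:1 pp2:2 pp3:1 pp4:1 pp5:1
Op 6: write(P0, v3, 183). refcount(pp3)=1 -> write in place. 6 ppages; refcounts: pp0:2 pp1:1 pp2:2 pp3:1 pp4:1 pp5:1
Op 7: write(P1, v2, 177). refcount(pp2)=2>1 -> COPY to pp6. 7 ppages; refcounts: pp0:2 pp1:1 pp2:1 pp3:1 pp4:1 pp5:1 pp6:1
Op 8: fork(P1) -> P2. 7 ppages; refcounts: pp0:3 pp1:2 pp2:1 pp3:1 pp4:1 pp5:2 pp6:2
Op 9: write(P2, v2, 162). refcount(pp6)=2>1 -> COPY to pp7. 8 ppages; refcounts: pp0:3 pp1:2 pp2:1 pp3:1 pp4:1 pp5:2 pp6:1 pp7:1

Answer: 8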